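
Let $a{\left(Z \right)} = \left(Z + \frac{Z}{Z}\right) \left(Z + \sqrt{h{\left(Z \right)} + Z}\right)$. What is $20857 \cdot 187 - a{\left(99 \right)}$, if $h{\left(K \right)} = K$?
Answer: $3890359 - 300 \sqrt{22} \approx 3.889 \cdot 10^{6}$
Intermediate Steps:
$a{\left(Z \right)} = \left(1 + Z\right) \left(Z + \sqrt{2} \sqrt{Z}\right)$ ($a{\left(Z \right)} = \left(Z + \frac{Z}{Z}\right) \left(Z + \sqrt{Z + Z}\right) = \left(Z + 1\right) \left(Z + \sqrt{2 Z}\right) = \left(1 + Z\right) \left(Z + \sqrt{2} \sqrt{Z}\right)$)
$20857 \cdot 187 - a{\left(99 \right)} = 20857 \cdot 187 - \left(99 + 99^{2} + \sqrt{2} \sqrt{99} + \sqrt{2} \cdot 99^{\frac{3}{2}}\right) = 3900259 - \left(99 + 9801 + \sqrt{2} \cdot 3 \sqrt{11} + \sqrt{2} \cdot 297 \sqrt{11}\right) = 3900259 - \left(99 + 9801 + 3 \sqrt{22} + 297 \sqrt{22}\right) = 3900259 - \left(9900 + 300 \sqrt{22}\right) = 3890359 - 300 \sqrt{22}$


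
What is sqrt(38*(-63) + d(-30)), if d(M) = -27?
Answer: 3*I*sqrt(269) ≈ 49.204*I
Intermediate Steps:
sqrt(38*(-63) + d(-30)) = sqrt(38*(-63) - 27) = sqrt(-2394 - 27) = sqrt(-2421) = 3*I*sqrt(269)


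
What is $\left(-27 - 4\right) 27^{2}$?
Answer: $-22599$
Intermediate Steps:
$\left(-27 - 4\right) 27^{2} = \left(-27 - 4\right) 729 = \left(-31\right) 729 = -22599$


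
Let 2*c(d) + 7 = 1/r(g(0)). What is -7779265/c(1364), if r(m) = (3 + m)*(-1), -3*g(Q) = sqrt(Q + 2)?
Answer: 4511973700/2129 - 23337795*sqrt(2)/2129 ≈ 2.1038e+6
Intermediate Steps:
g(Q) = -sqrt(2 + Q)/3 (g(Q) = -sqrt(Q + 2)/3 = -sqrt(2 + Q)/3)
r(m) = -3 - m
c(d) = -7/2 + 1/(2*(-3 + sqrt(2)/3)) (c(d) = -7/2 + 1/(2*(-3 - (-1)*sqrt(2 + 0)/3)) = -7/2 + 1/(2*(-3 - (-1)*sqrt(2)/3)) = -7/2 + 1/(2*(-3 + sqrt(2)/3)))
-7779265/c(1364) = -7779265/(-290/79 - 3*sqrt(2)/158)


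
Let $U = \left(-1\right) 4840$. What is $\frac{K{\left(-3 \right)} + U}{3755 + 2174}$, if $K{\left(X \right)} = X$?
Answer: $- \frac{4843}{5929} \approx -0.81683$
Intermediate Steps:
$U = -4840$
$\frac{K{\left(-3 \right)} + U}{3755 + 2174} = \frac{-3 - 4840}{3755 + 2174} = - \frac{4843}{5929}$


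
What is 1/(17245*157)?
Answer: 1/2707465 ≈ 3.6935e-7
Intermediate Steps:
1/(17245*157) = 1/2707465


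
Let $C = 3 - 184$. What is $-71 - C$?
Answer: $110$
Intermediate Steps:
$C = -181$ ($C = 3 - 184 = -181$)
$-71 - C = -71 - -181 = -71 + 181 = 110$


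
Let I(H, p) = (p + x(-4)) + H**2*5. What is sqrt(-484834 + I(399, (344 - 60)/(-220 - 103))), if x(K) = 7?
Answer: sqrt(32464797830)/323 ≈ 557.83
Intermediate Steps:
I(H, p) = 7 + p + 5*H**2 (I(H, p) = (p + 7) + H**2*5 = (7 + p) + 5*H**2 = 7 + p + 5*H**2)
sqrt(-484834 + I(399, (344 - 60)/(-220 - 103))) = sqrt(-484834 + (7 + (344 - 60)/(-220 - 103) + 5*399**2)) = sqrt(-484834 + (7 + 284/(-323) + 5*159201)) = sqrt(-484834 + (7 + 284*(-1/323) + 796005)) = sqrt(-484834 + (7 - 284/323 + 796005)) = sqrt(-484834 + 257111592/323) = sqrt(100510210/323) = sqrt(32464797830)/323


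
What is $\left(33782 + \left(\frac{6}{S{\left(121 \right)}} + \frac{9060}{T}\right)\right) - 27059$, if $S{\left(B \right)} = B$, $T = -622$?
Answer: $\frac{252446949}{37631} \approx 6708.5$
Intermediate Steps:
$\left(33782 + \left(\frac{6}{S{\left(121 \right)}} + \frac{9060}{T}\right)\right) - 27059 = \left(33782 + \left(\frac{6}{121} + \frac{9060}{-622}\right)\right) - 27059 = \left(33782 + \left(6 \cdot \frac{1}{121} + 9060 \left(- \frac{1}{622}\right)\right)\right) - 27059 = \left(33782 + \left(\frac{6}{121} - \frac{4530}{311}\right)\right) - 27059 = \left(33782 - \frac{546264}{37631}\right) - 27059 = \frac{1270704178}{37631} - 27059 = \frac{252446949}{37631}$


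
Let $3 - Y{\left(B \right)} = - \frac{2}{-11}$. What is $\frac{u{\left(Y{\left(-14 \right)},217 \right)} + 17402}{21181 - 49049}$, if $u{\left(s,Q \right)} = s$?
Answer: $- \frac{191453}{306548} \approx -0.62455$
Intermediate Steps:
$Y{\left(B \right)} = \frac{31}{11}$ ($Y{\left(B \right)} = 3 - - \frac{2}{-11} = 3 - \left(-2\right) \left(- \frac{1}{11}\right) = 3 - \frac{2}{11} = \frac{31}{11}$)
$\frac{u{\left(Y{\left(-14 \right)},217 \right)} + 17402}{21181 - 49049} = \frac{\frac{31}{11} + 17402}{21181 - 49049} = \frac{191453}{11 \left(-27868\right)} = \frac{191453}{11} \left(- \frac{1}{27868}\right) = - \frac{191453}{306548}$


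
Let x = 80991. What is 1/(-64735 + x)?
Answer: 1/16256 ≈ 6.1516e-5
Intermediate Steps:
1/(-64735 + x) = 1/(-64735 + 80991) = 1/16256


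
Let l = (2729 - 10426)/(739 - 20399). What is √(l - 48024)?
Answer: I*√4640468462845/9830 ≈ 219.14*I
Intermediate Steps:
l = 7697/19660 (l = -7697/(-19660) = -7697*(-1/19660) = 7697/19660 ≈ 0.39151)
√(l - 48024) = √(7697/19660 - 48024) = √(-944144143/19660) = I*√4640468462845/9830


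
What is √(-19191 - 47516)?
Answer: I*√66707 ≈ 258.28*I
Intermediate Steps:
√(-19191 - 47516) = √(-66707) = I*√66707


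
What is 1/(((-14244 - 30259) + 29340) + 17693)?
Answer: 1/2530 ≈ 0.00039526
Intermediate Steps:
1/(((-14244 - 30259) + 29340) + 17693) = 1/((-44503 + 29340) + 17693) = 1/(-15163 + 17693) = 1/2530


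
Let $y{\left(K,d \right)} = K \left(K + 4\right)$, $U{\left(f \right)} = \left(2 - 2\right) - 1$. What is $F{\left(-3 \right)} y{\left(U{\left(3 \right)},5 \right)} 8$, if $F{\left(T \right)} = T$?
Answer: $72$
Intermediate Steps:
$U{\left(f \right)} = -1$ ($U{\left(f \right)} = 0 - 1 = -1$)
$y{\left(K,d \right)} = K \left(4 + K\right)$
$F{\left(-3 \right)} y{\left(U{\left(3 \right)},5 \right)} 8 = - 3 \left(- (4 - 1)\right) 8 = - 3 \left(\left(-1\right) 3\right) 8 = \left(-3\right) \left(-3\right) 8 = 9 \cdot 8 = 72$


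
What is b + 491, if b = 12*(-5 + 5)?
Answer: 491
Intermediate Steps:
b = 0 (b = 12*0 = 0)
b + 491 = 0 + 491 = 491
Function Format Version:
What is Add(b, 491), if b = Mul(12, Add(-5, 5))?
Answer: 491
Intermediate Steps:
b = 0 (b = Mul(12, 0) = 0)
Add(b, 491) = Add(0, 491) = 491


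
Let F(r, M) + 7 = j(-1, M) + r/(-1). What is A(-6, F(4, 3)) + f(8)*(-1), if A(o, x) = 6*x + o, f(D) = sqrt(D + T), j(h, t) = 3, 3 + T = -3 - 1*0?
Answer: -54 - sqrt(2) ≈ -55.414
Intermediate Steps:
T = -6 (T = -3 + (-3 - 1*0) = -3 + (-3 + 0) = -3 - 3 = -6)
F(r, M) = -4 - r (F(r, M) = -7 + (3 + r/(-1)) = -7 + (3 + r*(-1)) = -7 + (3 - r) = -4 - r)
f(D) = sqrt(-6 + D) (f(D) = sqrt(D - 6) = sqrt(-6 + D))
A(o, x) = o + 6*x
A(-6, F(4, 3)) + f(8)*(-1) = (-6 + 6*(-4 - 1*4)) + sqrt(-6 + 8)*(-1) = (-6 + 6*(-4 - 4)) + sqrt(2)*(-1) = (-6 + 6*(-8)) - sqrt(2) = (-6 - 48) - sqrt(2) = -54 - sqrt(2)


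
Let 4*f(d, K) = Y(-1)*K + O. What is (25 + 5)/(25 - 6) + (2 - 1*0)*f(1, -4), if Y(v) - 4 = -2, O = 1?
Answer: -73/38 ≈ -1.9211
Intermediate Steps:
Y(v) = 2 (Y(v) = 4 - 2 = 2)
f(d, K) = ¼ + K/2 (f(d, K) = (2*K + 1)/4 = (1 + 2*K)/4 = ¼ + K/2)
(25 + 5)/(25 - 6) + (2 - 1*0)*f(1, -4) = (25 + 5)/(25 - 6) + (2 - 1*0)*(¼ + (½)*(-4)) = 30/19 + (2 + 0)*(¼ - 2) = 30*(1/19) + 2*(-7/4) = 30/19 - 7/2 = -73/38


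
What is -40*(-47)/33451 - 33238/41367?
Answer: -1034074378/1383767517 ≈ -0.74729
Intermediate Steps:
-40*(-47)/33451 - 33238/41367 = 1880*(1/33451) - 33238*1/41367 = 1880/33451 - 33238/41367 = -1034074378/1383767517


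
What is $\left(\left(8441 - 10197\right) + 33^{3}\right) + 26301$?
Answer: $60482$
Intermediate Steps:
$\left(\left(8441 - 10197\right) + 33^{3}\right) + 26301 = \left(-1756 + 35937\right) + 26301 = 34181 + 26301 = 60482$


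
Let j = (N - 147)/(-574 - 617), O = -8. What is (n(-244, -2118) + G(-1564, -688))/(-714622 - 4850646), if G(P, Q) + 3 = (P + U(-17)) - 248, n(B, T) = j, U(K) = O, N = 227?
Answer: 2171273/6628234188 ≈ 0.00032758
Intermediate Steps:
U(K) = -8
j = -80/1191 (j = (227 - 147)/(-574 - 617) = 80/(-1191) = 80*(-1/1191) = -80/1191 ≈ -0.067170)
n(B, T) = -80/1191
G(P, Q) = -259 + P (G(P, Q) = -3 + ((P - 8) - 248) = -3 + ((-8 + P) - 248) = -3 + (-256 + P) = -259 + P)
(n(-244, -2118) + G(-1564, -688))/(-714622 - 4850646) = (-80/1191 + (-259 - 1564))/(-714622 - 4850646) = (-80/1191 - 1823)/(-5565268) = -2171273/1191*(-1/5565268) = 2171273/6628234188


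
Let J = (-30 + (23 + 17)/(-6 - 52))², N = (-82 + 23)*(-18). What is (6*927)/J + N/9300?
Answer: 36952734/6138775 ≈ 6.0196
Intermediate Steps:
N = 1062 (N = -59*(-18) = 1062)
J = 792100/841 (J = (-30 + 40/(-58))² = (-30 + 40*(-1/58))² = (-30 - 20/29)² = (-890/29)² = 792100/841 ≈ 941.85)
(6*927)/J + N/9300 = (6*927)/(792100/841) + 1062/9300 = 5562*(841/792100) + 1062*(1/9300) = 2338821/396050 + 177/1550 = 36952734/6138775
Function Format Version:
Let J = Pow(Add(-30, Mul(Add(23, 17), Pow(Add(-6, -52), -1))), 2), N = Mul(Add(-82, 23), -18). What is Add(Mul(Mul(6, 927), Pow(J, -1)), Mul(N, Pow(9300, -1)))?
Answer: Rational(36952734, 6138775) ≈ 6.0196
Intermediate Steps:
N = 1062 (N = Mul(-59, -18) = 1062)
J = Rational(792100, 841) (J = Pow(Add(-30, Mul(40, Pow(-58, -1))), 2) = Pow(Add(-30, Mul(40, Rational(-1, 58))), 2) = Pow(Add(-30, Rational(-20, 29)), 2) = Pow(Rational(-890, 29), 2) = Rational(792100, 841) ≈ 941.85)
Add(Mul(Mul(6, 927), Pow(J, -1)), Mul(N, Pow(9300, -1))) = Add(Mul(Mul(6, 927), Pow(Rational(792100, 841), -1)), Mul(1062, Pow(9300, -1))) = Add(Mul(5562, Rational(841, 792100)), Mul(1062, Rational(1, 9300))) = Add(Rational(2338821, 396050), Rational(177, 1550)) = Rational(36952734, 6138775)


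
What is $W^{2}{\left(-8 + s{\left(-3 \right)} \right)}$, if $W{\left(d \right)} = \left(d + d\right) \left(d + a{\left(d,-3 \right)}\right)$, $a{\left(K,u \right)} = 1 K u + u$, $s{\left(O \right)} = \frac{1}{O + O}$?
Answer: $\frac{3841600}{81} \approx 47427.0$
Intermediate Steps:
$s{\left(O \right)} = \frac{1}{2 O}$
$a{\left(K,u \right)} = u + K u$ ($a{\left(K,u \right)} = K u + u = u + K u$)
$W{\left(d \right)} = 2 d \left(-3 - 2 d\right)$ ($W{\left(d \right)} = \left(d + d\right) \left(d - 3 \left(1 + d\right)\right) = 2 d \left(d - \left(3 + 3 d\right)\right) = 2 d \left(-3 - 2 d\right)$)
$W^{2}{\left(-8 + s{\left(-3 \right)} \right)} = \left(2 \left(-8 + \frac{1}{2 \left(-3\right)}\right) \left(-3 - 2 \left(-8 + \frac{1}{2 \left(-3\right)}\right)\right)\right)^{2} = \left(2 \left(-8 + \frac{1}{2} \left(- \frac{1}{3}\right)\right) \left(-3 - 2 \left(-8 + \frac{1}{2} \left(- \frac{1}{3}\right)\right)\right)\right)^{2} = \left(2 \left(-8 - \frac{1}{6}\right) \left(-3 - 2 \left(-8 - \frac{1}{6}\right)\right)\right)^{2} = \left(2 \left(- \frac{49}{6}\right) \left(-3 - - \frac{49}{3}\right)\right)^{2} = \left(2 \left(- \frac{49}{6}\right) \left(-3 + \frac{49}{3}\right)\right)^{2} = \left(2 \left(- \frac{49}{6}\right) \frac{40}{3}\right)^{2} = \left(- \frac{1960}{9}\right)^{2} = \frac{3841600}{81}$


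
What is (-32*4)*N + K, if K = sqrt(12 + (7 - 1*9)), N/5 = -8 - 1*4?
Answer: 7680 + sqrt(10) ≈ 7683.2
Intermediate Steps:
N = -60 (N = 5*(-8 - 1*4) = 5*(-8 - 4) = 5*(-12) = -60)
K = sqrt(10) (K = sqrt(12 + (7 - 9)) = sqrt(12 - 2) = sqrt(10) ≈ 3.1623)
(-32*4)*N + K = -32*4*(-60) + sqrt(10) = -128*(-60) + sqrt(10) = 7680 + sqrt(10)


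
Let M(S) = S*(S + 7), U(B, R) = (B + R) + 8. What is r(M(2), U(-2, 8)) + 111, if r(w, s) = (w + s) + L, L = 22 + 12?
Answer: 177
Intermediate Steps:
L = 34
U(B, R) = 8 + B + R
M(S) = S*(7 + S)
r(w, s) = 34 + s + w (r(w, s) = (w + s) + 34 = (s + w) + 34 = 34 + s + w)
r(M(2), U(-2, 8)) + 111 = (34 + (8 - 2 + 8) + 2*(7 + 2)) + 111 = (34 + 14 + 2*9) + 111 = (34 + 14 + 18) + 111 = 66 + 111 = 177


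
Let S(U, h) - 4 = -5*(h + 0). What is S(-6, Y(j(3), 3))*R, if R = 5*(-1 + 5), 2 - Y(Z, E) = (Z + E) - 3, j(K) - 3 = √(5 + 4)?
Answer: 480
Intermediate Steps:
j(K) = 6 (j(K) = 3 + √(5 + 4) = 3 + √9 = 3 + 3 = 6)
Y(Z, E) = 5 - E - Z (Y(Z, E) = 2 - ((Z + E) - 3) = 2 - ((E + Z) - 3) = 2 - (-3 + E + Z) = 2 + (3 - E - Z) = 5 - E - Z)
S(U, h) = 4 - 5*h (S(U, h) = 4 - 5*(h + 0) = 4 - 5*h)
R = 20 (R = 5*4 = 20)
S(-6, Y(j(3), 3))*R = (4 - 5*(5 - 1*3 - 1*6))*20 = (4 - 5*(5 - 3 - 6))*20 = (4 - 5*(-4))*20 = (4 + 20)*20 = 24*20 = 480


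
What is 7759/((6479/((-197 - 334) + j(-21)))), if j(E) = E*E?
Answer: -698310/6479 ≈ -107.78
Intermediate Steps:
j(E) = E**2
7759/((6479/((-197 - 334) + j(-21)))) = 7759/((6479/((-197 - 334) + (-21)**2))) = 7759/((6479/(-531 + 441))) = 7759/((6479/(-90))) = 7759/((6479*(-1/90))) = 7759/(-6479/90) = 7759*(-90/6479) = -698310/6479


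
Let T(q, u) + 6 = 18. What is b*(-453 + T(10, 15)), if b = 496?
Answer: -218736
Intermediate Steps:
T(q, u) = 12 (T(q, u) = -6 + 18 = 12)
b*(-453 + T(10, 15)) = 496*(-453 + 12) = 496*(-441) = -218736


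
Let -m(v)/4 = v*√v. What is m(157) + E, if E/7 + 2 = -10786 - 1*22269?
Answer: -231399 - 628*√157 ≈ -2.3927e+5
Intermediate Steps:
m(v) = -4*v^(3/2) (m(v) = -4*v*√v = -4*v^(3/2))
E = -231399 (E = -14 + 7*(-10786 - 1*22269) = -14 + 7*(-10786 - 22269) = -14 + 7*(-33055) = -14 - 231385 = -231399)
m(157) + E = -628*√157 - 231399 = -231399 - 628*√157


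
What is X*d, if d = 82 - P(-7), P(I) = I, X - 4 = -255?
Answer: -22339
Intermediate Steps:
X = -251 (X = 4 - 255 = -251)
d = 89 (d = 82 - 1*(-7) = 82 + 7 = 89)
X*d = -251*89 = -22339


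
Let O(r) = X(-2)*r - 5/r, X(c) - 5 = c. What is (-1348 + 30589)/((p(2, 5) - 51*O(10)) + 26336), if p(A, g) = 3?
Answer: 58482/49669 ≈ 1.1774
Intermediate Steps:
X(c) = 5 + c
O(r) = -5/r + 3*r (O(r) = (5 - 2)*r - 5/r = 3*r - 5/r = -5/r + 3*r)
(-1348 + 30589)/((p(2, 5) - 51*O(10)) + 26336) = (-1348 + 30589)/((3 - 51*(-5/10 + 3*10)) + 26336) = 29241/((3 - 51*(-5*⅒ + 30)) + 26336) = 29241/((3 - 51*(-½ + 30)) + 26336) = 29241/((3 - 51*59/2) + 26336) = 29241/((3 - 3009/2) + 26336) = 29241/(-3003/2 + 26336) = 29241/(49669/2) = 29241*(2/49669) = 58482/49669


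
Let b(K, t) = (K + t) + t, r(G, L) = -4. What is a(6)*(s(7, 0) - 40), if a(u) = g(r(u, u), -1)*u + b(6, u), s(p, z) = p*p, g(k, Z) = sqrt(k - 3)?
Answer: 162 + 54*I*sqrt(7) ≈ 162.0 + 142.87*I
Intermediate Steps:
g(k, Z) = sqrt(-3 + k)
b(K, t) = K + 2*t
s(p, z) = p**2
a(u) = 6 + 2*u + I*u*sqrt(7) (a(u) = sqrt(-3 - 4)*u + (6 + 2*u) = sqrt(-7)*u + (6 + 2*u) = (I*sqrt(7))*u + (6 + 2*u) = I*u*sqrt(7) + (6 + 2*u) = 6 + 2*u + I*u*sqrt(7))
a(6)*(s(7, 0) - 40) = (6 + 2*6 + I*6*sqrt(7))*(7**2 - 40) = (6 + 12 + 6*I*sqrt(7))*(49 - 40) = (18 + 6*I*sqrt(7))*9 = 162 + 54*I*sqrt(7)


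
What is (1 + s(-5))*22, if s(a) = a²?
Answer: 572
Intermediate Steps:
(1 + s(-5))*22 = (1 + (-5)²)*22 = (1 + 25)*22 = 26*22 = 572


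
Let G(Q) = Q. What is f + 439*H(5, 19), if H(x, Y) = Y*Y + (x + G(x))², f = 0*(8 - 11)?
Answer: 202379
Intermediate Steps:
f = 0 (f = 0*(-3) = 0)
H(x, Y) = Y² + 4*x² (H(x, Y) = Y*Y + (x + x)² = Y² + (2*x)² = Y² + 4*x²)
f + 439*H(5, 19) = 0 + 439*(19² + 4*5²) = 0 + 439*(361 + 4*25) = 0 + 439*(361 + 100) = 0 + 439*461 = 0 + 202379 = 202379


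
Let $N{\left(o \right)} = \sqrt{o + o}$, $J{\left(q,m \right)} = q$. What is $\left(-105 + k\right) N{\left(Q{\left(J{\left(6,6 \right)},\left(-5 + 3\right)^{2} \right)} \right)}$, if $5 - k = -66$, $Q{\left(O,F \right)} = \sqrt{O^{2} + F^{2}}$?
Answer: $- 68 \sqrt[4]{13} \approx -129.12$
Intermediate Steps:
$Q{\left(O,F \right)} = \sqrt{F^{2} + O^{2}}$
$N{\left(o \right)} = \sqrt{2} \sqrt{o}$ ($N{\left(o \right)} = \sqrt{2 o} = \sqrt{2} \sqrt{o}$)
$k = 71$ ($k = 5 - -66 = 5 + 66 = 71$)
$\left(-105 + k\right) N{\left(Q{\left(J{\left(6,6 \right)},\left(-5 + 3\right)^{2} \right)} \right)} = \left(-105 + 71\right) \sqrt{2} \sqrt{\sqrt{\left(\left(-5 + 3\right)^{2}\right)^{2} + 6^{2}}} = - 34 \sqrt{2} \sqrt{\sqrt{\left(\left(-2\right)^{2}\right)^{2} + 36}} = - 34 \sqrt{2} \sqrt{\sqrt{4^{2} + 36}} = - 34 \sqrt{2} \sqrt{\sqrt{16 + 36}} = - 34 \sqrt{2} \sqrt{\sqrt{52}} = - 34 \sqrt{2} \sqrt{2 \sqrt{13}} = - 34 \sqrt{2} \sqrt{2} \sqrt[4]{13} = - 34 \cdot 2 \sqrt[4]{13} = - 68 \sqrt[4]{13}$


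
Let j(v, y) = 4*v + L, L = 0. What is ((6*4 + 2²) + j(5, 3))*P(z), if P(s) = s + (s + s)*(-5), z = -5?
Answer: 2160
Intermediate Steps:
j(v, y) = 4*v (j(v, y) = 4*v + 0 = 4*v)
P(s) = -9*s (P(s) = s + (2*s)*(-5) = s - 10*s = -9*s)
((6*4 + 2²) + j(5, 3))*P(z) = ((6*4 + 2²) + 4*5)*(-9*(-5)) = ((24 + 4) + 20)*45 = (28 + 20)*45 = 48*45 = 2160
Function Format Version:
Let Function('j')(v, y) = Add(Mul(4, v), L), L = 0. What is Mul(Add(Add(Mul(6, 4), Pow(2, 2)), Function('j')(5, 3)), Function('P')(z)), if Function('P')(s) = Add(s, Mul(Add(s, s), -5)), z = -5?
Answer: 2160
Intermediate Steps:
Function('j')(v, y) = Mul(4, v) (Function('j')(v, y) = Add(Mul(4, v), 0) = Mul(4, v))
Function('P')(s) = Mul(-9, s) (Function('P')(s) = Add(s, Mul(Mul(2, s), -5)) = Add(s, Mul(-10, s)) = Mul(-9, s))
Mul(Add(Add(Mul(6, 4), Pow(2, 2)), Function('j')(5, 3)), Function('P')(z)) = Mul(Add(Add(Mul(6, 4), Pow(2, 2)), Mul(4, 5)), Mul(-9, -5)) = Mul(Add(Add(24, 4), 20), 45) = Mul(Add(28, 20), 45) = Mul(48, 45) = 2160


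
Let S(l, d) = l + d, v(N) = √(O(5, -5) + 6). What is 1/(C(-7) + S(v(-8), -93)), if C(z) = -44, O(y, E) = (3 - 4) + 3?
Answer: -137/18761 - 2*√2/18761 ≈ -0.0074531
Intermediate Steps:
O(y, E) = 2 (O(y, E) = -1 + 3 = 2)
v(N) = 2*√2 (v(N) = √(2 + 6) = √8 = 2*√2)
S(l, d) = d + l
1/(C(-7) + S(v(-8), -93)) = 1/(-44 + (-93 + 2*√2)) = 1/(-137 + 2*√2)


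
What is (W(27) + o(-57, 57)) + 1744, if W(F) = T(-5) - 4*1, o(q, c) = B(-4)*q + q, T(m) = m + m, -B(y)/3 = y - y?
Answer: 1673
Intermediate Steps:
B(y) = 0 (B(y) = -3*(y - y) = -3*0 = 0)
T(m) = 2*m
o(q, c) = q (o(q, c) = 0*q + q = 0 + q = q)
W(F) = -14 (W(F) = 2*(-5) - 4*1 = -10 - 4 = -14)
(W(27) + o(-57, 57)) + 1744 = (-14 - 57) + 1744 = -71 + 1744 = 1673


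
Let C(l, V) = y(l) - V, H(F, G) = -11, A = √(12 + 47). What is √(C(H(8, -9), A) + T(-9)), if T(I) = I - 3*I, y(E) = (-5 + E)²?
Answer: √(274 - √59) ≈ 16.319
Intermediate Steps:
A = √59 ≈ 7.6811
C(l, V) = (-5 + l)² - V
T(I) = -2*I
√(C(H(8, -9), A) + T(-9)) = √(((-5 - 11)² - √59) - 2*(-9)) = √(((-16)² - √59) + 18) = √((256 - √59) + 18) = √(274 - √59)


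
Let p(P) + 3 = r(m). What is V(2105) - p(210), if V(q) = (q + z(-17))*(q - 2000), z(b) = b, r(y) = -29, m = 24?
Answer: 219272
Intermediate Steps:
p(P) = -32 (p(P) = -3 - 29 = -32)
V(q) = (-2000 + q)*(-17 + q) (V(q) = (q - 17)*(q - 2000) = (-17 + q)*(-2000 + q) = (-2000 + q)*(-17 + q))
V(2105) - p(210) = (34000 + 2105**2 - 2017*2105) - 1*(-32) = (34000 + 4431025 - 4245785) + 32 = 219240 + 32 = 219272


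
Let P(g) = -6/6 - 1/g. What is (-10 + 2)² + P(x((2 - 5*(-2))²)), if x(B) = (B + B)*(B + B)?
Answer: 5225471/82944 ≈ 63.000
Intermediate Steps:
x(B) = 4*B² (x(B) = (2*B)*(2*B) = 4*B²)
P(g) = -1 - 1/g (P(g) = -6*⅙ - 1/g = -1 - 1/g)
(-10 + 2)² + P(x((2 - 5*(-2))²)) = (-10 + 2)² + (-1 - 4*((2 - 5*(-2))²)²)/((4*((2 - 5*(-2))²)²)) = (-8)² + (-1 - 4*((2 + 10)²)²)/((4*((2 + 10)²)²)) = 64 + (-1 - 4*(12²)²)/((4*(12²)²)) = 64 + (-1 - 4*144²)/((4*144²)) = 64 + (-1 - 4*20736)/((4*20736)) = 64 + (-1 - 1*82944)/82944 = 64 + (-1 - 82944)/82944 = 64 + (1/82944)*(-82945) = 64 - 82945/82944 = 5225471/82944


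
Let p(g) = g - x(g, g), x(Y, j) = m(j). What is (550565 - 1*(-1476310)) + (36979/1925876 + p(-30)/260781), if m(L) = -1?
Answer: 1017961229383137695/502231869156 ≈ 2.0269e+6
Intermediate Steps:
x(Y, j) = -1
p(g) = 1 + g (p(g) = g - 1*(-1) = g + 1 = 1 + g)
(550565 - 1*(-1476310)) + (36979/1925876 + p(-30)/260781) = (550565 - 1*(-1476310)) + (36979/1925876 + (1 - 30)/260781) = (550565 + 1476310) + (36979*(1/1925876) - 29*1/260781) = 2026875 + (36979/1925876 - 29/260781) = 2026875 + 9587570195/502231869156 = 1017961229383137695/502231869156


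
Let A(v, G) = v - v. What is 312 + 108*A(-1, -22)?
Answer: 312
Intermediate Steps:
A(v, G) = 0
312 + 108*A(-1, -22) = 312 + 108*0 = 312 + 0 = 312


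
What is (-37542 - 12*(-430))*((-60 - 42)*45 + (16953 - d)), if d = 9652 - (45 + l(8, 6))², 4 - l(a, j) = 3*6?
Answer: -118906704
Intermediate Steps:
l(a, j) = -14 (l(a, j) = 4 - 3*6 = 4 - 1*18 = 4 - 18 = -14)
d = 8691 (d = 9652 - (45 - 14)² = 9652 - 1*31² = 9652 - 1*961 = 9652 - 961 = 8691)
(-37542 - 12*(-430))*((-60 - 42)*45 + (16953 - d)) = (-37542 - 12*(-430))*((-60 - 42)*45 + (16953 - 1*8691)) = (-37542 + 5160)*(-102*45 + (16953 - 8691)) = -32382*(-4590 + 8262) = -32382*3672 = -118906704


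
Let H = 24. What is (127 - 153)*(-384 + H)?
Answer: 9360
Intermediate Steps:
(127 - 153)*(-384 + H) = (127 - 153)*(-384 + 24) = -26*(-360) = 9360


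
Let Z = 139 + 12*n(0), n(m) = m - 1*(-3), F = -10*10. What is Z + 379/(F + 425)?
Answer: 57254/325 ≈ 176.17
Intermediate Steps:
F = -100
n(m) = 3 + m (n(m) = m + 3 = 3 + m)
Z = 175 (Z = 139 + 12*(3 + 0) = 139 + 12*3 = 139 + 36 = 175)
Z + 379/(F + 425) = 175 + 379/(-100 + 425) = 175 + 379/325 = 57254/325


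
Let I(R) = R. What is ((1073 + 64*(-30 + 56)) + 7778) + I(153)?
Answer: 10668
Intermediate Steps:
((1073 + 64*(-30 + 56)) + 7778) + I(153) = ((1073 + 64*(-30 + 56)) + 7778) + 153 = ((1073 + 64*26) + 7778) + 153 = ((1073 + 1664) + 7778) + 153 = (2737 + 7778) + 153 = 10515 + 153 = 10668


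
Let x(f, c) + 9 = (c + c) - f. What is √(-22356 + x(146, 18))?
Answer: 5*I*√899 ≈ 149.92*I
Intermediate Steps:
x(f, c) = -9 - f + 2*c (x(f, c) = -9 + ((c + c) - f) = -9 + (2*c - f) = -9 + (-f + 2*c) = -9 - f + 2*c)
√(-22356 + x(146, 18)) = √(-22356 + (-9 - 1*146 + 2*18)) = √(-22356 + (-9 - 146 + 36)) = √(-22356 - 119) = √(-22475) = 5*I*√899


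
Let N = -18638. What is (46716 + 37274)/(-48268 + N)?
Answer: -41995/33453 ≈ -1.2553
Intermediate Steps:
(46716 + 37274)/(-48268 + N) = (46716 + 37274)/(-48268 - 18638) = 83990/(-66906) = 83990*(-1/66906) = -41995/33453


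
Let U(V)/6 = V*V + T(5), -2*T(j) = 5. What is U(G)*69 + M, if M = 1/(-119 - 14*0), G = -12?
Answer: 6971138/119 ≈ 58581.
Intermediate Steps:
T(j) = -5/2 (T(j) = -½*5 = -5/2)
U(V) = -15 + 6*V² (U(V) = 6*(V*V - 5/2) = 6*(V² - 5/2) = 6*(-5/2 + V²) = -15 + 6*V²)
M = -1/119 (M = 1/(-119 + 0) = 1/(-119) = -1/119 ≈ -0.0084034)
U(G)*69 + M = (-15 + 6*(-12)²)*69 - 1/119 = (-15 + 6*144)*69 - 1/119 = (-15 + 864)*69 - 1/119 = 849*69 - 1/119 = 58581 - 1/119 = 6971138/119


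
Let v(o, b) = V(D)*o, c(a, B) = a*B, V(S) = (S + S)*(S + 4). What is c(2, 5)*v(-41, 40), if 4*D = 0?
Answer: 0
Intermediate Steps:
D = 0 (D = (1/4)*0 = 0)
V(S) = 2*S*(4 + S) (V(S) = (2*S)*(4 + S) = 2*S*(4 + S))
c(a, B) = B*a
v(o, b) = 0 (v(o, b) = (2*0*(4 + 0))*o = (2*0*4)*o = 0*o = 0)
c(2, 5)*v(-41, 40) = (5*2)*0 = 10*0 = 0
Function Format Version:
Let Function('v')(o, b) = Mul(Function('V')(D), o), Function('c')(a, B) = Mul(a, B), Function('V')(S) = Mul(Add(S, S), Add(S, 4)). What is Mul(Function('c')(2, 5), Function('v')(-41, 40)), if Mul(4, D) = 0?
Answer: 0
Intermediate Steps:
D = 0 (D = Mul(Rational(1, 4), 0) = 0)
Function('V')(S) = Mul(2, S, Add(4, S)) (Function('V')(S) = Mul(Mul(2, S), Add(4, S)) = Mul(2, S, Add(4, S)))
Function('c')(a, B) = Mul(B, a)
Function('v')(o, b) = 0 (Function('v')(o, b) = Mul(Mul(2, 0, Add(4, 0)), o) = Mul(Mul(2, 0, 4), o) = Mul(0, o) = 0)
Mul(Function('c')(2, 5), Function('v')(-41, 40)) = Mul(Mul(5, 2), 0) = Mul(10, 0) = 0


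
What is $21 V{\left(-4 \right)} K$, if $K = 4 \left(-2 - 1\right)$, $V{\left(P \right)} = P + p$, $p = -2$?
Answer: $1512$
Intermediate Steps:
$V{\left(P \right)} = -2 + P$ ($V{\left(P \right)} = P - 2 = -2 + P$)
$K = -12$ ($K = 4 \left(-3\right) = -12$)
$21 V{\left(-4 \right)} K = 21 \left(-2 - 4\right) \left(-12\right) = 21 \left(-6\right) \left(-12\right) = \left(-126\right) \left(-12\right) = 1512$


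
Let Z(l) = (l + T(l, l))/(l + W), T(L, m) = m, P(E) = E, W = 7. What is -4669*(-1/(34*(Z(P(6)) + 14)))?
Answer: 60697/6596 ≈ 9.2021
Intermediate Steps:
Z(l) = 2*l/(7 + l) (Z(l) = (l + l)/(l + 7) = (2*l)/(7 + l) = 2*l/(7 + l))
-4669*(-1/(34*(Z(P(6)) + 14))) = -4669*(-1/(34*(2*6/(7 + 6) + 14))) = -4669*(-1/(34*(2*6/13 + 14))) = -4669*(-1/(34*(2*6*(1/13) + 14))) = -4669*(-1/(34*(12/13 + 14))) = -4669/((-34*194/13)) = -4669/(-6596/13) = -4669*(-13/6596) = 60697/6596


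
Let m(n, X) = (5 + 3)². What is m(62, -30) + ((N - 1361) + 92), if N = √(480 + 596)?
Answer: -1205 + 2*√269 ≈ -1172.2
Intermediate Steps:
N = 2*√269 (N = √1076 = 2*√269 ≈ 32.802)
m(n, X) = 64 (m(n, X) = 8² = 64)
m(62, -30) + ((N - 1361) + 92) = 64 + ((2*√269 - 1361) + 92) = 64 + ((-1361 + 2*√269) + 92) = 64 + (-1269 + 2*√269) = -1205 + 2*√269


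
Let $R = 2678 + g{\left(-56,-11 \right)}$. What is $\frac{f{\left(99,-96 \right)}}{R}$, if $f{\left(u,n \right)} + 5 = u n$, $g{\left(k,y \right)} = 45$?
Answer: $- \frac{9509}{2723} \approx -3.4921$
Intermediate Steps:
$R = 2723$ ($R = 2678 + 45 = 2723$)
$f{\left(u,n \right)} = -5 + n u$ ($f{\left(u,n \right)} = -5 + u n = -5 + n u$)
$\frac{f{\left(99,-96 \right)}}{R} = \frac{-5 - 9504}{2723} = \left(-5 - 9504\right) \frac{1}{2723} = \left(-9509\right) \frac{1}{2723} = - \frac{9509}{2723}$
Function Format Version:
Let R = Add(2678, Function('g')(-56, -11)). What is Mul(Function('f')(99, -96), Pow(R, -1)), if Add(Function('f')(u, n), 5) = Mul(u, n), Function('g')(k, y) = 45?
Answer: Rational(-9509, 2723) ≈ -3.4921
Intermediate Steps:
R = 2723 (R = Add(2678, 45) = 2723)
Function('f')(u, n) = Add(-5, Mul(n, u)) (Function('f')(u, n) = Add(-5, Mul(u, n)) = Add(-5, Mul(n, u)))
Mul(Function('f')(99, -96), Pow(R, -1)) = Mul(Add(-5, Mul(-96, 99)), Pow(2723, -1)) = Mul(Add(-5, -9504), Rational(1, 2723)) = Mul(-9509, Rational(1, 2723)) = Rational(-9509, 2723)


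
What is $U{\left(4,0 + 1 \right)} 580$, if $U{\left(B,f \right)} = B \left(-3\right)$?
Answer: $-6960$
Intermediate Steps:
$U{\left(B,f \right)} = - 3 B$
$U{\left(4,0 + 1 \right)} 580 = \left(-3\right) 4 \cdot 580 = \left(-12\right) 580 = -6960$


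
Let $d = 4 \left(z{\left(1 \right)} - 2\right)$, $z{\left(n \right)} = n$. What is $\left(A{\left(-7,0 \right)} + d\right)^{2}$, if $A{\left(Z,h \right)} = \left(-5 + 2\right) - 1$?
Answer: $64$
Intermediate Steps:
$A{\left(Z,h \right)} = -4$ ($A{\left(Z,h \right)} = -3 - 1 = -4$)
$d = -4$ ($d = 4 \left(1 - 2\right) = 4 \left(-1\right) = -4$)
$\left(A{\left(-7,0 \right)} + d\right)^{2} = \left(-4 - 4\right)^{2} = \left(-8\right)^{2} = 64$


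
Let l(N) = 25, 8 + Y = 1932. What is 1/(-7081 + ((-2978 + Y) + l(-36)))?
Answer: -1/8110 ≈ -0.00012330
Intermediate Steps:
Y = 1924 (Y = -8 + 1932 = 1924)
1/(-7081 + ((-2978 + Y) + l(-36))) = 1/(-7081 + ((-2978 + 1924) + 25)) = 1/(-7081 + (-1054 + 25)) = 1/(-7081 - 1029) = 1/(-8110) = -1/8110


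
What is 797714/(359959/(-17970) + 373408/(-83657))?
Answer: -171316635851580/5260461689 ≈ -32567.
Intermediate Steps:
797714/(359959/(-17970) + 373408/(-83657)) = 797714/(359959*(-1/17970) + 373408*(-1/83657)) = 797714/(-359959/17970 - 53344/11951) = 797714/(-5260461689/214759470) = 797714*(-214759470/5260461689) = -171316635851580/5260461689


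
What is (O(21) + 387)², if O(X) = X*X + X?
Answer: 720801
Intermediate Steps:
O(X) = X + X² (O(X) = X² + X = X + X²)
(O(21) + 387)² = (21*(1 + 21) + 387)² = (21*22 + 387)² = (462 + 387)² = 849² = 720801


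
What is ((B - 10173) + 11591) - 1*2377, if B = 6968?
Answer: 6009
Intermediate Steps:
((B - 10173) + 11591) - 1*2377 = ((6968 - 10173) + 11591) - 1*2377 = (-3205 + 11591) - 2377 = 8386 - 2377 = 6009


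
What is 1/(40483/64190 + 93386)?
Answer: 64190/5994487823 ≈ 1.0708e-5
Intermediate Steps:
1/(40483/64190 + 93386) = 1/(5994487823/64190) = 64190/5994487823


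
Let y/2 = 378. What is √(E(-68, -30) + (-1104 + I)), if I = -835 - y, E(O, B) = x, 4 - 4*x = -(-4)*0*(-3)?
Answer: I*√2694 ≈ 51.904*I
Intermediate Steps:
y = 756 (y = 2*378 = 756)
x = 1 (x = 1 - (-(-4)*0)*(-3)/4 = 1 - (-4*0)*(-3)/4 = 1 - 0*(-3) = 1 - ¼*0 = 1 + 0 = 1)
E(O, B) = 1
I = -1591 (I = -835 - 1*756 = -835 - 756 = -1591)
√(E(-68, -30) + (-1104 + I)) = √(1 + (-1104 - 1591)) = √(1 - 2695) = √(-2694) = I*√2694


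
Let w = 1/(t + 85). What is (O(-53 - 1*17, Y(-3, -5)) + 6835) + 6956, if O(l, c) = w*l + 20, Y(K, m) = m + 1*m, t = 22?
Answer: 1477707/107 ≈ 13810.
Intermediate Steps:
w = 1/107 (w = 1/(22 + 85) = 1/107 ≈ 0.0093458)
Y(K, m) = 2*m (Y(K, m) = m + m = 2*m)
O(l, c) = 20 + l/107 (O(l, c) = l/107 + 20 = 20 + l/107)
(O(-53 - 1*17, Y(-3, -5)) + 6835) + 6956 = ((20 + (-53 - 1*17)/107) + 6835) + 6956 = ((20 + (-53 - 17)/107) + 6835) + 6956 = ((20 + (1/107)*(-70)) + 6835) + 6956 = ((20 - 70/107) + 6835) + 6956 = (2070/107 + 6835) + 6956 = 733415/107 + 6956 = 1477707/107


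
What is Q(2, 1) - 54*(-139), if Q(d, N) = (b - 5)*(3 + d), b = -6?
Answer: 7451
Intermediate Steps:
Q(d, N) = -33 - 11*d (Q(d, N) = (-6 - 5)*(3 + d) = -11*(3 + d) = -33 - 11*d)
Q(2, 1) - 54*(-139) = (-33 - 11*2) - 54*(-139) = (-33 - 22) + 7506 = -55 + 7506 = 7451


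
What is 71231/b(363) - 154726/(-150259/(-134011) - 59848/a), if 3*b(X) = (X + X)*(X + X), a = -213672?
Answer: -48649879687174116613/440618311332012 ≈ -1.1041e+5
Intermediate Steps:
b(X) = 4*X²/3 (b(X) = ((X + X)*(X + X))/3 = ((2*X)*(2*X))/3 = (4*X²)/3 = 4*X²/3)
71231/b(363) - 154726/(-150259/(-134011) - 59848/a) = 71231/(((4/3)*363²)) - 154726/(-150259/(-134011) - 59848/(-213672)) = 71231/(((4/3)*131769)) - 154726/(-150259*(-1/134011) - 59848*(-1/213672)) = 71231/175692 - 154726/(150259/134011 + 7481/26709) = 71231*(1/175692) - 154726/5015803922/3579299799 = 71231/175692 - 154726*3579299799/5015803922 = 71231/175692 - 276905370350037/2507901961 = -48649879687174116613/440618311332012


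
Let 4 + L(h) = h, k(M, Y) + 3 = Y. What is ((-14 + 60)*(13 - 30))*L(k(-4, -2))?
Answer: 7038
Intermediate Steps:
k(M, Y) = -3 + Y
L(h) = -4 + h
((-14 + 60)*(13 - 30))*L(k(-4, -2)) = ((-14 + 60)*(13 - 30))*(-4 + (-3 - 2)) = (46*(-17))*(-4 - 5) = -782*(-9) = 7038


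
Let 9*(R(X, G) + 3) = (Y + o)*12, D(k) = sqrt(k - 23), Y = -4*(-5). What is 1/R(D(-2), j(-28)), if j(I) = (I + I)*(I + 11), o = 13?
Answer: 1/41 ≈ 0.024390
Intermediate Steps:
Y = 20
j(I) = 2*I*(11 + I) (j(I) = (2*I)*(11 + I) = 2*I*(11 + I))
D(k) = sqrt(-23 + k)
R(X, G) = 41 (R(X, G) = -3 + ((20 + 13)*12)/9 = -3 + (33*12)/9 = -3 + (1/9)*396 = -3 + 44 = 41)
1/R(D(-2), j(-28)) = 1/41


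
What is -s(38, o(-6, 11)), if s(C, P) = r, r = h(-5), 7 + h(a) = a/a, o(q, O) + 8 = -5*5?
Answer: 6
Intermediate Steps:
o(q, O) = -33 (o(q, O) = -8 - 5*5 = -8 - 25 = -33)
h(a) = -6 (h(a) = -7 + a/a = -7 + 1 = -6)
r = -6
s(C, P) = -6
-s(38, o(-6, 11)) = -1*(-6) = 6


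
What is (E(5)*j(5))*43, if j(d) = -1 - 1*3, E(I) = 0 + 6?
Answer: -1032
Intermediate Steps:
E(I) = 6
j(d) = -4 (j(d) = -1 - 3 = -4)
(E(5)*j(5))*43 = (6*(-4))*43 = -24*43 = -1032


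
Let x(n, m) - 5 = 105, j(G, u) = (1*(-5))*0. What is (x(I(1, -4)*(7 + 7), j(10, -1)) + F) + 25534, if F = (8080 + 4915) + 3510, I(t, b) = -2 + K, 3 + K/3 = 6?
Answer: 42149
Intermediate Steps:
K = 9 (K = -9 + 3*6 = -9 + 18 = 9)
I(t, b) = 7 (I(t, b) = -2 + 9 = 7)
j(G, u) = 0 (j(G, u) = -5*0 = 0)
F = 16505 (F = 12995 + 3510 = 16505)
x(n, m) = 110 (x(n, m) = 5 + 105 = 110)
(x(I(1, -4)*(7 + 7), j(10, -1)) + F) + 25534 = (110 + 16505) + 25534 = 16615 + 25534 = 42149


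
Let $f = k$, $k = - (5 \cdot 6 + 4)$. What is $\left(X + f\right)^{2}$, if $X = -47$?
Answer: $6561$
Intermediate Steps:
$k = -34$ ($k = - (30 + 4) = \left(-1\right) 34 = -34$)
$f = -34$
$\left(X + f\right)^{2} = \left(-47 - 34\right)^{2} = \left(-81\right)^{2} = 6561$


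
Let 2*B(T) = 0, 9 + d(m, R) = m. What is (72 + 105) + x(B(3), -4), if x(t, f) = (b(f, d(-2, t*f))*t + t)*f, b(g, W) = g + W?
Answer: 177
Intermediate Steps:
d(m, R) = -9 + m
B(T) = 0 (B(T) = (½)*0 = 0)
b(g, W) = W + g
x(t, f) = f*(t + t*(-11 + f)) (x(t, f) = (((-9 - 2) + f)*t + t)*f = ((-11 + f)*t + t)*f = (t*(-11 + f) + t)*f = (t + t*(-11 + f))*f = f*(t + t*(-11 + f)))
(72 + 105) + x(B(3), -4) = (72 + 105) - 4*0*(-10 - 4) = 177 - 4*0*(-14) = 177 + 0 = 177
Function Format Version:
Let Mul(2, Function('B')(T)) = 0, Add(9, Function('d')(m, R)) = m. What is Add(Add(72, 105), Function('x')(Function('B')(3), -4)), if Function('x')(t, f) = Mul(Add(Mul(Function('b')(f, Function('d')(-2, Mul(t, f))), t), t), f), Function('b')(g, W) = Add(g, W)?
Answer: 177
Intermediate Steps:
Function('d')(m, R) = Add(-9, m)
Function('B')(T) = 0 (Function('B')(T) = Mul(Rational(1, 2), 0) = 0)
Function('b')(g, W) = Add(W, g)
Function('x')(t, f) = Mul(f, Add(t, Mul(t, Add(-11, f)))) (Function('x')(t, f) = Mul(Add(Mul(Add(Add(-9, -2), f), t), t), f) = Mul(Add(Mul(Add(-11, f), t), t), f) = Mul(Add(Mul(t, Add(-11, f)), t), f) = Mul(Add(t, Mul(t, Add(-11, f))), f) = Mul(f, Add(t, Mul(t, Add(-11, f)))))
Add(Add(72, 105), Function('x')(Function('B')(3), -4)) = Add(Add(72, 105), Mul(-4, 0, Add(-10, -4))) = Add(177, Mul(-4, 0, -14)) = Add(177, 0) = 177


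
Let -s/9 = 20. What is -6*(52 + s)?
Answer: 768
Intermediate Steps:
s = -180 (s = -9*20 = -180)
-6*(52 + s) = -6*(52 - 180) = -6*(-128) = 768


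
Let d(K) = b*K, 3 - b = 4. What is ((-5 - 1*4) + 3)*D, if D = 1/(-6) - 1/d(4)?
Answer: -1/2 ≈ -0.50000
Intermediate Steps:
b = -1 (b = 3 - 1*4 = 3 - 4 = -1)
d(K) = -K
D = 1/12 (D = 1/(-6) - 1/((-1*4)) = 1*(-1/6) - 1/(-4) = -1/6 - 1*(-1/4) = -1/6 + 1/4 = 1/12 ≈ 0.083333)
((-5 - 1*4) + 3)*D = ((-5 - 1*4) + 3)*(1/12) = ((-5 - 4) + 3)*(1/12) = (-9 + 3)*(1/12) = -6*1/12 = -1/2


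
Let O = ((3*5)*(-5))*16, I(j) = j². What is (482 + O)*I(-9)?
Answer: -58158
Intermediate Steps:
O = -1200 (O = (15*(-5))*16 = -75*16 = -1200)
(482 + O)*I(-9) = (482 - 1200)*(-9)² = -718*81 = -58158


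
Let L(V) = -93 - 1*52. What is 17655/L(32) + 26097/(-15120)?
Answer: -18048511/146160 ≈ -123.48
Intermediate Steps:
L(V) = -145 (L(V) = -93 - 52 = -145)
17655/L(32) + 26097/(-15120) = 17655/(-145) + 26097/(-15120) = 17655*(-1/145) + 26097*(-1/15120) = -3531/29 - 8699/5040 = -18048511/146160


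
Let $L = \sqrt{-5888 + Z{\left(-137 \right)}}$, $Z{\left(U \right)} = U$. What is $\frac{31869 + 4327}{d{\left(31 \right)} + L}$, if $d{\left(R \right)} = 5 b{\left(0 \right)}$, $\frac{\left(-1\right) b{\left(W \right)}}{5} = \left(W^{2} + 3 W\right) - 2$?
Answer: $\frac{72392}{341} - \frac{36196 i \sqrt{241}}{1705} \approx 212.29 - 329.57 i$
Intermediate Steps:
$b{\left(W \right)} = 10 - 15 W - 5 W^{2}$ ($b{\left(W \right)} = - 5 \left(\left(W^{2} + 3 W\right) - 2\right) = - 5 \left(-2 + W^{2} + 3 W\right) = 10 - 15 W - 5 W^{2}$)
$d{\left(R \right)} = 50$ ($d{\left(R \right)} = 5 \left(10 - 0 - 5 \cdot 0^{2}\right) = 5 \left(10 + 0 - 0\right) = 5 \left(10 + 0 + 0\right) = 5 \cdot 10 = 50$)
$L = 5 i \sqrt{241}$ ($L = \sqrt{-5888 - 137} = \sqrt{-6025} = 5 i \sqrt{241} \approx 77.621 i$)
$\frac{31869 + 4327}{d{\left(31 \right)} + L} = \frac{31869 + 4327}{50 + 5 i \sqrt{241}} = \frac{36196}{50 + 5 i \sqrt{241}}$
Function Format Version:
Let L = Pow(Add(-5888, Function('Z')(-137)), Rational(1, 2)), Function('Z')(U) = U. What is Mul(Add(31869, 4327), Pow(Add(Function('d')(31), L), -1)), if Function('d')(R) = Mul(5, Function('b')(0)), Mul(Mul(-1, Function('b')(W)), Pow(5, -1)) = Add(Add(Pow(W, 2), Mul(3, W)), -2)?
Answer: Add(Rational(72392, 341), Mul(Rational(-36196, 1705), I, Pow(241, Rational(1, 2)))) ≈ Add(212.29, Mul(-329.57, I))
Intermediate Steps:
Function('b')(W) = Add(10, Mul(-15, W), Mul(-5, Pow(W, 2))) (Function('b')(W) = Mul(-5, Add(Add(Pow(W, 2), Mul(3, W)), -2)) = Mul(-5, Add(-2, Pow(W, 2), Mul(3, W))) = Add(10, Mul(-15, W), Mul(-5, Pow(W, 2))))
Function('d')(R) = 50 (Function('d')(R) = Mul(5, Add(10, Mul(-15, 0), Mul(-5, Pow(0, 2)))) = Mul(5, Add(10, 0, Mul(-5, 0))) = Mul(5, Add(10, 0, 0)) = Mul(5, 10) = 50)
L = Mul(5, I, Pow(241, Rational(1, 2))) (L = Pow(Add(-5888, -137), Rational(1, 2)) = Pow(-6025, Rational(1, 2)) = Mul(5, I, Pow(241, Rational(1, 2))) ≈ Mul(77.621, I))
Mul(Add(31869, 4327), Pow(Add(Function('d')(31), L), -1)) = Mul(Add(31869, 4327), Pow(Add(50, Mul(5, I, Pow(241, Rational(1, 2)))), -1)) = Mul(36196, Pow(Add(50, Mul(5, I, Pow(241, Rational(1, 2)))), -1))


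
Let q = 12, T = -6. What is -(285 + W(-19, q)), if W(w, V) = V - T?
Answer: -303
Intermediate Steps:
W(w, V) = 6 + V (W(w, V) = V - 1*(-6) = V + 6 = 6 + V)
-(285 + W(-19, q)) = -(285 + (6 + 12)) = -(285 + 18) = -1*303 = -303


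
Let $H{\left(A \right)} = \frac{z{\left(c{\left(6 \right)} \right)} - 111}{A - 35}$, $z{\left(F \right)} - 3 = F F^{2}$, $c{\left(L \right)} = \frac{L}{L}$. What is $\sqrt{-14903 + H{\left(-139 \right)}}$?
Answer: $\frac{i \sqrt{451184610}}{174} \approx 122.08 i$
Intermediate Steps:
$c{\left(L \right)} = 1$
$z{\left(F \right)} = 3 + F^{3}$ ($z{\left(F \right)} = 3 + F F^{2} = 3 + F^{3}$)
$H{\left(A \right)} = - \frac{107}{-35 + A}$ ($H{\left(A \right)} = \frac{\left(3 + 1^{3}\right) - 111}{A - 35} = \frac{\left(3 + 1\right) - 111}{-35 + A} = \frac{4 - 111}{-35 + A} = - \frac{107}{-35 + A}$)
$\sqrt{-14903 + H{\left(-139 \right)}} = \sqrt{-14903 - \frac{107}{-35 - 139}} = \sqrt{-14903 - \frac{107}{-174}} = \sqrt{-14903 - - \frac{107}{174}} = \sqrt{-14903 + \frac{107}{174}} = \sqrt{- \frac{2593015}{174}} = \frac{i \sqrt{451184610}}{174}$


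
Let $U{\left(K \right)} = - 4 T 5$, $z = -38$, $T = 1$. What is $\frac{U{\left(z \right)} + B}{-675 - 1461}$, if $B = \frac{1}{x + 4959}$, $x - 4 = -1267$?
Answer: $\frac{73919}{7894656} \approx 0.0093632$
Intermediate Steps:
$x = -1263$ ($x = 4 - 1267 = -1263$)
$B = \frac{1}{3696}$ ($B = \frac{1}{-1263 + 4959} = \frac{1}{3696} \approx 0.00027056$)
$U{\left(K \right)} = -20$ ($U{\left(K \right)} = \left(-4\right) 1 \cdot 5 = \left(-4\right) 5 = -20$)
$\frac{U{\left(z \right)} + B}{-675 - 1461} = \frac{-20 + \frac{1}{3696}}{-675 - 1461} = - \frac{73919}{3696 \left(-2136\right)} = \left(- \frac{73919}{3696}\right) \left(- \frac{1}{2136}\right) = \frac{73919}{7894656}$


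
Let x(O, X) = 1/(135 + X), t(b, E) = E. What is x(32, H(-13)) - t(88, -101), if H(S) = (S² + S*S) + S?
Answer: 46461/460 ≈ 101.00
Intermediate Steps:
H(S) = S + 2*S² (H(S) = (S² + S²) + S = 2*S² + S = S + 2*S²)
x(32, H(-13)) - t(88, -101) = 1/(135 - 13*(1 + 2*(-13))) - 1*(-101) = 1/(135 - 13*(1 - 26)) + 101 = 1/(135 - 13*(-25)) + 101 = 1/(135 + 325) + 101 = 1/460 + 101 = 46461/460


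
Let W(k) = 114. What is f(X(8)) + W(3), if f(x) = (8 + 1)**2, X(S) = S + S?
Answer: 195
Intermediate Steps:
X(S) = 2*S
f(x) = 81 (f(x) = 9**2 = 81)
f(X(8)) + W(3) = 81 + 114 = 195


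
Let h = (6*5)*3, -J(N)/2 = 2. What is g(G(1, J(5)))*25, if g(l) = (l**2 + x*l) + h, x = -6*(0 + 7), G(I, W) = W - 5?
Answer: 13725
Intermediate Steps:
J(N) = -4 (J(N) = -2*2 = -4)
G(I, W) = -5 + W
h = 90 (h = 30*3 = 90)
x = -42 (x = -6*7 = -42)
g(l) = 90 + l**2 - 42*l (g(l) = (l**2 - 42*l) + 90 = 90 + l**2 - 42*l)
g(G(1, J(5)))*25 = (90 + (-5 - 4)**2 - 42*(-5 - 4))*25 = (90 + (-9)**2 - 42*(-9))*25 = (90 + 81 + 378)*25 = 549*25 = 13725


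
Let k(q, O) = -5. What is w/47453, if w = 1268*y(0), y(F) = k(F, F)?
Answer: -6340/47453 ≈ -0.13361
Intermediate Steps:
y(F) = -5
w = -6340 (w = 1268*(-5) = -6340)
w/47453 = -6340/47453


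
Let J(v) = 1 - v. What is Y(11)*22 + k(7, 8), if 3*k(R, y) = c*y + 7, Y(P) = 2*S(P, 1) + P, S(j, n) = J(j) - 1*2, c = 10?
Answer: -257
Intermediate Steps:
S(j, n) = -1 - j (S(j, n) = (1 - j) - 1*2 = (1 - j) - 2 = -1 - j)
Y(P) = -2 - P (Y(P) = 2*(-1 - P) + P = (-2 - 2*P) + P = -2 - P)
k(R, y) = 7/3 + 10*y/3 (k(R, y) = (10*y + 7)/3 = (7 + 10*y)/3 = 7/3 + 10*y/3)
Y(11)*22 + k(7, 8) = (-2 - 1*11)*22 + (7/3 + (10/3)*8) = (-2 - 11)*22 + (7/3 + 80/3) = -13*22 + 29 = -286 + 29 = -257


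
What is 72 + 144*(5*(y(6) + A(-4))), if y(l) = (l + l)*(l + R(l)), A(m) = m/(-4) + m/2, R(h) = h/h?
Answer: 59832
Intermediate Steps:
R(h) = 1
A(m) = m/4 (A(m) = m*(-1/4) + m*(1/2) = -m/4 + m/2 = m/4)
y(l) = 2*l*(1 + l) (y(l) = (l + l)*(l + 1) = (2*l)*(1 + l) = 2*l*(1 + l))
72 + 144*(5*(y(6) + A(-4))) = 72 + 144*(5*(2*6*(1 + 6) + (1/4)*(-4))) = 72 + 144*(5*(2*6*7 - 1)) = 72 + 144*(5*(84 - 1)) = 72 + 144*(5*83) = 72 + 144*415 = 72 + 59760 = 59832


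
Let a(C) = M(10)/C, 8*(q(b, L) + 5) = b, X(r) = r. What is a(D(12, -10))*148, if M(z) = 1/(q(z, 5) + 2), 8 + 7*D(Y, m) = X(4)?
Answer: 148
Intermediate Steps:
D(Y, m) = -4/7 (D(Y, m) = -8/7 + (1/7)*4 = -8/7 + 4/7 = -4/7)
q(b, L) = -5 + b/8
M(z) = 1/(-3 + z/8) (M(z) = 1/((-5 + z/8) + 2) = 1/(-3 + z/8))
a(C) = -4/(7*C) (a(C) = (8/(-24 + 10))/C = (8/(-14))/C = (8*(-1/14))/C = -4/(7*C))
a(D(12, -10))*148 = -4/(7*(-4/7))*148 = -4/7*(-7/4)*148 = 1*148 = 148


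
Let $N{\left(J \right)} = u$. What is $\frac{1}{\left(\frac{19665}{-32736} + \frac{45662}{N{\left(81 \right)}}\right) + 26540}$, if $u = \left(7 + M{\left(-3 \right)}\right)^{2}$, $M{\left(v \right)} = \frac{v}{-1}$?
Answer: $\frac{272800}{7364514061} \approx 3.7042 \cdot 10^{-5}$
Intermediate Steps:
$M{\left(v \right)} = - v$ ($M{\left(v \right)} = v \left(-1\right) = - v$)
$u = 100$ ($u = \left(7 - -3\right)^{2} = \left(7 + 3\right)^{2} = 10^{2} = 100$)
$N{\left(J \right)} = 100$
$\frac{1}{\left(\frac{19665}{-32736} + \frac{45662}{N{\left(81 \right)}}\right) + 26540} = \frac{1}{\left(\frac{19665}{-32736} + \frac{45662}{100}\right) + 26540} = \frac{1}{\left(19665 \left(- \frac{1}{32736}\right) + 45662 \cdot \frac{1}{100}\right) + 26540} = \frac{1}{\left(- \frac{6555}{10912} + \frac{22831}{50}\right) + 26540} = \frac{1}{\frac{124402061}{272800} + 26540} = \frac{1}{\frac{7364514061}{272800}} = \frac{272800}{7364514061}$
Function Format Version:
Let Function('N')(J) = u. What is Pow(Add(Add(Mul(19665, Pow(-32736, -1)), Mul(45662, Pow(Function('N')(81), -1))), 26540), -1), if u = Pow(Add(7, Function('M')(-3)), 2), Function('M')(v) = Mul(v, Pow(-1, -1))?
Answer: Rational(272800, 7364514061) ≈ 3.7042e-5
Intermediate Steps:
Function('M')(v) = Mul(-1, v) (Function('M')(v) = Mul(v, -1) = Mul(-1, v))
u = 100 (u = Pow(Add(7, Mul(-1, -3)), 2) = Pow(Add(7, 3), 2) = Pow(10, 2) = 100)
Function('N')(J) = 100
Pow(Add(Add(Mul(19665, Pow(-32736, -1)), Mul(45662, Pow(Function('N')(81), -1))), 26540), -1) = Pow(Add(Add(Mul(19665, Pow(-32736, -1)), Mul(45662, Pow(100, -1))), 26540), -1) = Pow(Add(Add(Mul(19665, Rational(-1, 32736)), Mul(45662, Rational(1, 100))), 26540), -1) = Pow(Add(Add(Rational(-6555, 10912), Rational(22831, 50)), 26540), -1) = Pow(Add(Rational(124402061, 272800), 26540), -1) = Pow(Rational(7364514061, 272800), -1) = Rational(272800, 7364514061)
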